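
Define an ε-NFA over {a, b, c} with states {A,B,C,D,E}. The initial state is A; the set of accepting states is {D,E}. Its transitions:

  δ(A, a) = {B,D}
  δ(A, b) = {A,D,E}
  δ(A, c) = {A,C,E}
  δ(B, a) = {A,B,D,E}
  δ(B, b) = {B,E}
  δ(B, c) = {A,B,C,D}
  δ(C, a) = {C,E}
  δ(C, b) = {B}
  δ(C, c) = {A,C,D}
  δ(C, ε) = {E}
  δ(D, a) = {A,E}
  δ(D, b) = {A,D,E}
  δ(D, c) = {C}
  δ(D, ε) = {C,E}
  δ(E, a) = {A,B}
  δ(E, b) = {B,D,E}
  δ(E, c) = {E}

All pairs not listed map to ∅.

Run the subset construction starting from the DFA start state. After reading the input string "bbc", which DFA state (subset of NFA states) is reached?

Start: {A}.
δ(A,b) = {A,D,E}.
Union: {A,D,E}.
ε-closure gives {A,C,D,E}.
After b: {A,C,D,E}.
δ(A,b) = {A,D,E}; δ(C,b) = {B}; δ(D,b) = {A,D,E}; δ(E,b) = {B,D,E}.
Union: {A,B,D,E}.
ε-closure gives {A,B,C,D,E}.
After b: {A,B,C,D,E}.
δ(A,c) = {A,C,E}; δ(B,c) = {A,B,C,D}; δ(C,c) = {A,C,D}; δ(D,c) = {C}; δ(E,c) = {E}.
Union: {A,B,C,D,E}.
After c: {A,B,C,D,E}.

{A,B,C,D,E}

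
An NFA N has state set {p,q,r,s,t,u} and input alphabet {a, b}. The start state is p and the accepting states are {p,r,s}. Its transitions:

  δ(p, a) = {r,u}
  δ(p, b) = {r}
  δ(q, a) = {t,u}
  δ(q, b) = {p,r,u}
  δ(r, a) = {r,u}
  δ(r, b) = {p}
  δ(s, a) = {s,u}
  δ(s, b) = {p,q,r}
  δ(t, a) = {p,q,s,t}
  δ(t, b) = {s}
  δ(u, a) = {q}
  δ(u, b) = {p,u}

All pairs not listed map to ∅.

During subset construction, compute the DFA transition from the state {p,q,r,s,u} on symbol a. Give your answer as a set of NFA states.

{q,r,s,t,u}

δ(p,a) = {r,u}; δ(q,a) = {t,u}; δ(r,a) = {r,u}; δ(s,a) = {s,u}; δ(u,a) = {q}.
Union: {q,r,s,t,u}.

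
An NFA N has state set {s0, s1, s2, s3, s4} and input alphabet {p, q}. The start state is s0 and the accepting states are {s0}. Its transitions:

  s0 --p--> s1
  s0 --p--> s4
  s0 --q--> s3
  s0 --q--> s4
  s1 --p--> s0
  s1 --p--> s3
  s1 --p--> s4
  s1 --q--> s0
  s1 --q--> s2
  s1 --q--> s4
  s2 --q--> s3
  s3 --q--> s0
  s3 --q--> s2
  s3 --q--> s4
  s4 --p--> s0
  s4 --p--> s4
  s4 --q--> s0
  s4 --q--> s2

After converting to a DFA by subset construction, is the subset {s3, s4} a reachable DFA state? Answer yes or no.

Start state of the DFA: {s0}.
{s0} --p--> {s1, s4}  [new]
{s0} --q--> {s3, s4}  [new]
{s1, s4} --p--> {s0, s3, s4}  [new]
{s1, s4} --q--> {s0, s2, s4}  [new]
{s3, s4} --p--> {s0, s4}  [new]
{s3, s4} --q--> {s0, s2, s4}  [seen]
{s0, s3, s4} --p--> {s0, s1, s4}  [new]
{s0, s3, s4} --q--> {s0, s2, s3, s4}  [new]
{s0, s2, s4} --p--> {s0, s1, s4}  [seen]
{s0, s2, s4} --q--> {s0, s2, s3, s4}  [seen]
{s0, s4} --p--> {s0, s1, s4}  [seen]
{s0, s4} --q--> {s0, s2, s3, s4}  [seen]
{s0, s1, s4} --p--> {s0, s1, s3, s4}  [new]
{s0, s1, s4} --q--> {s0, s2, s3, s4}  [seen]
{s0, s2, s3, s4} --p--> {s0, s1, s4}  [seen]
{s0, s2, s3, s4} --q--> {s0, s2, s3, s4}  [seen]
{s0, s1, s3, s4} --p--> {s0, s1, s3, s4}  [seen]
{s0, s1, s3, s4} --q--> {s0, s2, s3, s4}  [seen]
Reachable DFA states: {s0}, {s1, s4}, {s3, s4}, {s0, s3, s4}, {s0, s2, s4}, {s0, s4}, {s0, s1, s4}, {s0, s2, s3, s4}, {s0, s1, s3, s4}.
{s3, s4} is among them.

yes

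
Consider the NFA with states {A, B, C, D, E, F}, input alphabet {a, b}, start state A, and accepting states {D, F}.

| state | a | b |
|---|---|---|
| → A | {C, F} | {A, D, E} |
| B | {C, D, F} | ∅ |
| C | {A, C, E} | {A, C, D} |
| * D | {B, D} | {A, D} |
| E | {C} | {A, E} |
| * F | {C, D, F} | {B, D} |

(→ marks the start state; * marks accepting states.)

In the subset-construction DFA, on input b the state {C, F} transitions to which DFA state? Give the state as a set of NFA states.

δ(C,b) = {A, C, D}; δ(F,b) = {B, D}.
Union: {A, B, C, D}.

{A, B, C, D}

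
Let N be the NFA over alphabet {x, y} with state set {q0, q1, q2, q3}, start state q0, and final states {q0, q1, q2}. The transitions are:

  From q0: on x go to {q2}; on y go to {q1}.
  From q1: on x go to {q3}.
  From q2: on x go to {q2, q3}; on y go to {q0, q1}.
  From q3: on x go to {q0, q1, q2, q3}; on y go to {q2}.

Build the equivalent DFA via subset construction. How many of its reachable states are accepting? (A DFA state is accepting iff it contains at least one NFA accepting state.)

7

Start state of the DFA: {q0}.
{q0} --x--> {q2}  [new]
{q0} --y--> {q1}  [new]
{q2} --x--> {q2, q3}  [new]
{q2} --y--> {q0, q1}  [new]
{q1} --x--> {q3}  [new]
{q1} --y--> ∅  [new]
{q2, q3} --x--> {q0, q1, q2, q3}  [new]
{q2, q3} --y--> {q0, q1, q2}  [new]
{q0, q1} --x--> {q2, q3}  [seen]
{q0, q1} --y--> {q1}  [seen]
{q3} --x--> {q0, q1, q2, q3}  [seen]
{q3} --y--> {q2}  [seen]
∅ --x--> ∅  [seen]
∅ --y--> ∅  [seen]
{q0, q1, q2, q3} --x--> {q0, q1, q2, q3}  [seen]
{q0, q1, q2, q3} --y--> {q0, q1, q2}  [seen]
{q0, q1, q2} --x--> {q2, q3}  [seen]
{q0, q1, q2} --y--> {q0, q1}  [seen]
Reachable DFA states: {q0}, {q2}, {q1}, {q2, q3}, {q0, q1}, {q3}, ∅, {q0, q1, q2, q3}, {q0, q1, q2}.
Accepting DFA states (contain an NFA accepting state): {q0}, {q2}, {q1}, {q2, q3}, {q0, q1}, {q0, q1, q2, q3}, {q0, q1, q2}.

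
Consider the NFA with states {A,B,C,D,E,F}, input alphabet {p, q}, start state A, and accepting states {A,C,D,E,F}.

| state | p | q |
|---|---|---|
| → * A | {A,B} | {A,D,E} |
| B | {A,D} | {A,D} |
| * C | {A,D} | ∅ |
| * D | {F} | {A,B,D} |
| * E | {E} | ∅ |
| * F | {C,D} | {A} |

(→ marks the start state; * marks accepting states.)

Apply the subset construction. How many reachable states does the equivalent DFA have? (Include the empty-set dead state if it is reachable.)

11

Start state of the DFA: {A}.
{A} --p--> {A,B}  [new]
{A} --q--> {A,D,E}  [new]
{A,B} --p--> {A,B,D}  [new]
{A,B} --q--> {A,D,E}  [seen]
{A,D,E} --p--> {A,B,E,F}  [new]
{A,D,E} --q--> {A,B,D,E}  [new]
{A,B,D} --p--> {A,B,D,F}  [new]
{A,B,D} --q--> {A,B,D,E}  [seen]
{A,B,E,F} --p--> {A,B,C,D,E}  [new]
{A,B,E,F} --q--> {A,D,E}  [seen]
{A,B,D,E} --p--> {A,B,D,E,F}  [new]
{A,B,D,E} --q--> {A,B,D,E}  [seen]
{A,B,D,F} --p--> {A,B,C,D,F}  [new]
{A,B,D,F} --q--> {A,B,D,E}  [seen]
{A,B,C,D,E} --p--> {A,B,D,E,F}  [seen]
{A,B,C,D,E} --q--> {A,B,D,E}  [seen]
{A,B,D,E,F} --p--> {A,B,C,D,E,F}  [new]
{A,B,D,E,F} --q--> {A,B,D,E}  [seen]
{A,B,C,D,F} --p--> {A,B,C,D,F}  [seen]
{A,B,C,D,F} --q--> {A,B,D,E}  [seen]
{A,B,C,D,E,F} --p--> {A,B,C,D,E,F}  [seen]
{A,B,C,D,E,F} --q--> {A,B,D,E}  [seen]
Reachable DFA states: {A}, {A,B}, {A,D,E}, {A,B,D}, {A,B,E,F}, {A,B,D,E}, {A,B,D,F}, {A,B,C,D,E}, {A,B,D,E,F}, {A,B,C,D,F}, {A,B,C,D,E,F}.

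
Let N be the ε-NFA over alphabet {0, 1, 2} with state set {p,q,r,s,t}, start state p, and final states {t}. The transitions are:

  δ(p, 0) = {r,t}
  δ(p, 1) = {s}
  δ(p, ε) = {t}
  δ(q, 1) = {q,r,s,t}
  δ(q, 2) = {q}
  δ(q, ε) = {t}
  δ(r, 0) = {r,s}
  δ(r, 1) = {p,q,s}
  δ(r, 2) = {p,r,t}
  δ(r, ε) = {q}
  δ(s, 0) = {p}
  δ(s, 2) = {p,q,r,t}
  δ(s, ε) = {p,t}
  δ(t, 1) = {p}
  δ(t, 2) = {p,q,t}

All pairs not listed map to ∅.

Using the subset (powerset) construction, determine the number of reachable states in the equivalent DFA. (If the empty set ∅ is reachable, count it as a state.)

Start state of the DFA: {p,t} (ε-closure of the NFA start).
{p,t} --0--> {q,r,t}  [new]
{p,t} --1--> {p,s,t}  [new]
{p,t} --2--> {p,q,t}  [new]
{q,r,t} --0--> {p,q,r,s,t}  [new]
{q,r,t} --1--> {p,q,r,s,t}  [seen]
{q,r,t} --2--> {p,q,r,t}  [new]
{p,s,t} --0--> {p,q,r,t}  [seen]
{p,s,t} --1--> {p,s,t}  [seen]
{p,s,t} --2--> {p,q,r,t}  [seen]
{p,q,t} --0--> {q,r,t}  [seen]
{p,q,t} --1--> {p,q,r,s,t}  [seen]
{p,q,t} --2--> {p,q,t}  [seen]
{p,q,r,s,t} --0--> {p,q,r,s,t}  [seen]
{p,q,r,s,t} --1--> {p,q,r,s,t}  [seen]
{p,q,r,s,t} --2--> {p,q,r,t}  [seen]
{p,q,r,t} --0--> {p,q,r,s,t}  [seen]
{p,q,r,t} --1--> {p,q,r,s,t}  [seen]
{p,q,r,t} --2--> {p,q,r,t}  [seen]
Reachable DFA states: {p,t}, {q,r,t}, {p,s,t}, {p,q,t}, {p,q,r,s,t}, {p,q,r,t}.

6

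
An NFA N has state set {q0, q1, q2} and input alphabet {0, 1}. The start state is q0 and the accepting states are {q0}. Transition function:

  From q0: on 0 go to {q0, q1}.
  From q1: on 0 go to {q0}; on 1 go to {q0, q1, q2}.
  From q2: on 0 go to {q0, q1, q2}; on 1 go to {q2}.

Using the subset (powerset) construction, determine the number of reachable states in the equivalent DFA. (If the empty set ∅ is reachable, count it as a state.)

Start state of the DFA: {q0}.
{q0} --0--> {q0, q1}  [new]
{q0} --1--> ∅  [new]
{q0, q1} --0--> {q0, q1}  [seen]
{q0, q1} --1--> {q0, q1, q2}  [new]
∅ --0--> ∅  [seen]
∅ --1--> ∅  [seen]
{q0, q1, q2} --0--> {q0, q1, q2}  [seen]
{q0, q1, q2} --1--> {q0, q1, q2}  [seen]
Reachable DFA states: {q0}, {q0, q1}, ∅, {q0, q1, q2}.

4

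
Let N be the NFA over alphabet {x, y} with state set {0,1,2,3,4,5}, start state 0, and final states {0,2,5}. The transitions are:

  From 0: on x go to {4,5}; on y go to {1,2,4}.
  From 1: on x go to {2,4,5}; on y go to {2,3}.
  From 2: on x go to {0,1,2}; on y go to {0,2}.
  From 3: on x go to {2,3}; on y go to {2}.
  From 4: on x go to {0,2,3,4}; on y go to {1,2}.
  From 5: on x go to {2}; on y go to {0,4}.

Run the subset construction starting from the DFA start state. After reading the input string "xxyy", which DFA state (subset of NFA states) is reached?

Start: {0}.
δ(0,x) = {4,5}.
Union: {4,5}.
After x: {4,5}.
δ(4,x) = {0,2,3,4}; δ(5,x) = {2}.
Union: {0,2,3,4}.
After x: {0,2,3,4}.
δ(0,y) = {1,2,4}; δ(2,y) = {0,2}; δ(3,y) = {2}; δ(4,y) = {1,2}.
Union: {0,1,2,4}.
After y: {0,1,2,4}.
δ(0,y) = {1,2,4}; δ(1,y) = {2,3}; δ(2,y) = {0,2}; δ(4,y) = {1,2}.
Union: {0,1,2,3,4}.
After y: {0,1,2,3,4}.

{0,1,2,3,4}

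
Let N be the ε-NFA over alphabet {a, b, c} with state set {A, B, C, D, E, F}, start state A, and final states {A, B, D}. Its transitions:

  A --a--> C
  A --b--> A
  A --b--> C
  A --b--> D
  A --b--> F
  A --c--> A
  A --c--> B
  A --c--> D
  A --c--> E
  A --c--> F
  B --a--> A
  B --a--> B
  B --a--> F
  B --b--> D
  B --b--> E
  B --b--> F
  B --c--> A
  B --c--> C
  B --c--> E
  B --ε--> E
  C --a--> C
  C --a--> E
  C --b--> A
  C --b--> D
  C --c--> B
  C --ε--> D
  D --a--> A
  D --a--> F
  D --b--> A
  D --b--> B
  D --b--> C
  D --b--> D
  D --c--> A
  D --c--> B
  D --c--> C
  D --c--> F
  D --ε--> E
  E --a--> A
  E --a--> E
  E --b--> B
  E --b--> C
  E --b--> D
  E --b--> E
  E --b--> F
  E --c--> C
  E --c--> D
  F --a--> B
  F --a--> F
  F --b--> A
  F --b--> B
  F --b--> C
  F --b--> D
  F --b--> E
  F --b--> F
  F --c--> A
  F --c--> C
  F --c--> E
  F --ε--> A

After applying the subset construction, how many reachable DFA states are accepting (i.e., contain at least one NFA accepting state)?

5

Start state of the DFA: {A} (ε-closure of the NFA start).
{A} --a--> {C, D, E}  [new]
{A} --b--> {A, C, D, E, F}  [new]
{A} --c--> {A, B, D, E, F}  [new]
{C, D, E} --a--> {A, C, D, E, F}  [seen]
{C, D, E} --b--> {A, B, C, D, E, F}  [new]
{C, D, E} --c--> {A, B, C, D, E, F}  [seen]
{A, C, D, E, F} --a--> {A, B, C, D, E, F}  [seen]
{A, C, D, E, F} --b--> {A, B, C, D, E, F}  [seen]
{A, C, D, E, F} --c--> {A, B, C, D, E, F}  [seen]
{A, B, D, E, F} --a--> {A, B, C, D, E, F}  [seen]
{A, B, D, E, F} --b--> {A, B, C, D, E, F}  [seen]
{A, B, D, E, F} --c--> {A, B, C, D, E, F}  [seen]
{A, B, C, D, E, F} --a--> {A, B, C, D, E, F}  [seen]
{A, B, C, D, E, F} --b--> {A, B, C, D, E, F}  [seen]
{A, B, C, D, E, F} --c--> {A, B, C, D, E, F}  [seen]
Reachable DFA states: {A}, {C, D, E}, {A, C, D, E, F}, {A, B, D, E, F}, {A, B, C, D, E, F}.
Accepting DFA states (contain an NFA accepting state): {A}, {C, D, E}, {A, C, D, E, F}, {A, B, D, E, F}, {A, B, C, D, E, F}.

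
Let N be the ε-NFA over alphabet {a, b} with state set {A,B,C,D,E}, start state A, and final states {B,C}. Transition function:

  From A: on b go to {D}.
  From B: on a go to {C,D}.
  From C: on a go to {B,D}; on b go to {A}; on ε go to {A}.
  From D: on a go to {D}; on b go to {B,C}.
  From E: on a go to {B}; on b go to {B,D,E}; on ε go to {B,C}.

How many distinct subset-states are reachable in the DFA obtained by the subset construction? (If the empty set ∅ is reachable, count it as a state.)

6

Start state of the DFA: {A} (ε-closure of the NFA start).
{A} --a--> ∅  [new]
{A} --b--> {D}  [new]
∅ --a--> ∅  [seen]
∅ --b--> ∅  [seen]
{D} --a--> {D}  [seen]
{D} --b--> {A,B,C}  [new]
{A,B,C} --a--> {A,B,C,D}  [new]
{A,B,C} --b--> {A,D}  [new]
{A,B,C,D} --a--> {A,B,C,D}  [seen]
{A,B,C,D} --b--> {A,B,C,D}  [seen]
{A,D} --a--> {D}  [seen]
{A,D} --b--> {A,B,C,D}  [seen]
Reachable DFA states: {A}, ∅, {D}, {A,B,C}, {A,B,C,D}, {A,D}.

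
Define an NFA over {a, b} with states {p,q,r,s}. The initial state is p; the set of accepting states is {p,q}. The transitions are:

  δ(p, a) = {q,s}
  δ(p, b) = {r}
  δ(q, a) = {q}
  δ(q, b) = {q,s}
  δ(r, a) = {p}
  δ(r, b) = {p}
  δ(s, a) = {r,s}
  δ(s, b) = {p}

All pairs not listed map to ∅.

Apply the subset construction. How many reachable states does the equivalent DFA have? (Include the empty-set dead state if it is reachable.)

6

Start state of the DFA: {p}.
{p} --a--> {q,s}  [new]
{p} --b--> {r}  [new]
{q,s} --a--> {q,r,s}  [new]
{q,s} --b--> {p,q,s}  [new]
{r} --a--> {p}  [seen]
{r} --b--> {p}  [seen]
{q,r,s} --a--> {p,q,r,s}  [new]
{q,r,s} --b--> {p,q,s}  [seen]
{p,q,s} --a--> {q,r,s}  [seen]
{p,q,s} --b--> {p,q,r,s}  [seen]
{p,q,r,s} --a--> {p,q,r,s}  [seen]
{p,q,r,s} --b--> {p,q,r,s}  [seen]
Reachable DFA states: {p}, {q,s}, {r}, {q,r,s}, {p,q,s}, {p,q,r,s}.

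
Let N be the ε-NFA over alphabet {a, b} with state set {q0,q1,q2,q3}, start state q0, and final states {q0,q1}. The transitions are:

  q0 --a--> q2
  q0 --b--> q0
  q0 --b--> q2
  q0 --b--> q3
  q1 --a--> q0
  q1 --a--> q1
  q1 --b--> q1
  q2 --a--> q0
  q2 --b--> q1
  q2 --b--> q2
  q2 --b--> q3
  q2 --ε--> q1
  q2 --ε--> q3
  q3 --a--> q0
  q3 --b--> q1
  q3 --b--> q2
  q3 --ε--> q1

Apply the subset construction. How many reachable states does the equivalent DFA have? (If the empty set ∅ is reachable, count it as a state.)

4

Start state of the DFA: {q0} (ε-closure of the NFA start).
{q0} --a--> {q1,q2,q3}  [new]
{q0} --b--> {q0,q1,q2,q3}  [new]
{q1,q2,q3} --a--> {q0,q1}  [new]
{q1,q2,q3} --b--> {q1,q2,q3}  [seen]
{q0,q1,q2,q3} --a--> {q0,q1,q2,q3}  [seen]
{q0,q1,q2,q3} --b--> {q0,q1,q2,q3}  [seen]
{q0,q1} --a--> {q0,q1,q2,q3}  [seen]
{q0,q1} --b--> {q0,q1,q2,q3}  [seen]
Reachable DFA states: {q0}, {q1,q2,q3}, {q0,q1,q2,q3}, {q0,q1}.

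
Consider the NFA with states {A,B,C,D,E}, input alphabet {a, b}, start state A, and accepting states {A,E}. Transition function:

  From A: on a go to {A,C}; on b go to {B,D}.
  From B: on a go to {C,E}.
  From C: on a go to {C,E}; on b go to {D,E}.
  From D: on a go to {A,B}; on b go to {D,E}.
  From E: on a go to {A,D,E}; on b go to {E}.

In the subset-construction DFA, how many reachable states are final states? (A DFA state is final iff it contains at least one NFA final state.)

9

Start state of the DFA: {A}.
{A} --a--> {A,C}  [new]
{A} --b--> {B,D}  [new]
{A,C} --a--> {A,C,E}  [new]
{A,C} --b--> {B,D,E}  [new]
{B,D} --a--> {A,B,C,E}  [new]
{B,D} --b--> {D,E}  [new]
{A,C,E} --a--> {A,C,D,E}  [new]
{A,C,E} --b--> {B,D,E}  [seen]
{B,D,E} --a--> {A,B,C,D,E}  [new]
{B,D,E} --b--> {D,E}  [seen]
{A,B,C,E} --a--> {A,C,D,E}  [seen]
{A,B,C,E} --b--> {B,D,E}  [seen]
{D,E} --a--> {A,B,D,E}  [new]
{D,E} --b--> {D,E}  [seen]
{A,C,D,E} --a--> {A,B,C,D,E}  [seen]
{A,C,D,E} --b--> {B,D,E}  [seen]
{A,B,C,D,E} --a--> {A,B,C,D,E}  [seen]
{A,B,C,D,E} --b--> {B,D,E}  [seen]
{A,B,D,E} --a--> {A,B,C,D,E}  [seen]
{A,B,D,E} --b--> {B,D,E}  [seen]
Reachable DFA states: {A}, {A,C}, {B,D}, {A,C,E}, {B,D,E}, {A,B,C,E}, {D,E}, {A,C,D,E}, {A,B,C,D,E}, {A,B,D,E}.
Accepting DFA states (contain an NFA accepting state): {A}, {A,C}, {A,C,E}, {B,D,E}, {A,B,C,E}, {D,E}, {A,C,D,E}, {A,B,C,D,E}, {A,B,D,E}.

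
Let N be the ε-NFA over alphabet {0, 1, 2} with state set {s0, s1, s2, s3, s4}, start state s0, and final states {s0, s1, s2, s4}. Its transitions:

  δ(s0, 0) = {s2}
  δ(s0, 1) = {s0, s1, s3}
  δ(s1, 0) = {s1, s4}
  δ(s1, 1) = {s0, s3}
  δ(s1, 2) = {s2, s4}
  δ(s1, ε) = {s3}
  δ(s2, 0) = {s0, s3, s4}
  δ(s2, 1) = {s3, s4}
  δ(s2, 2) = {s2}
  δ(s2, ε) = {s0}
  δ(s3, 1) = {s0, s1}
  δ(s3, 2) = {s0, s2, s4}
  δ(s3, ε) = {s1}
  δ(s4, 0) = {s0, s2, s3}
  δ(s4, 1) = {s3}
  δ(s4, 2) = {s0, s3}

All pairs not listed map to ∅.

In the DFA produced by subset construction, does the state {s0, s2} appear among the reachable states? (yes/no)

yes

Start state of the DFA: {s0} (ε-closure of the NFA start).
{s0} --0--> {s0, s2}  [new]
{s0} --1--> {s0, s1, s3}  [new]
{s0} --2--> ∅  [new]
{s0, s2} --0--> {s0, s1, s2, s3, s4}  [new]
{s0, s2} --1--> {s0, s1, s3, s4}  [new]
{s0, s2} --2--> {s0, s2}  [seen]
{s0, s1, s3} --0--> {s0, s1, s2, s3, s4}  [seen]
{s0, s1, s3} --1--> {s0, s1, s3}  [seen]
{s0, s1, s3} --2--> {s0, s2, s4}  [new]
∅ --0--> ∅  [seen]
∅ --1--> ∅  [seen]
∅ --2--> ∅  [seen]
{s0, s1, s2, s3, s4} --0--> {s0, s1, s2, s3, s4}  [seen]
{s0, s1, s2, s3, s4} --1--> {s0, s1, s3, s4}  [seen]
{s0, s1, s2, s3, s4} --2--> {s0, s1, s2, s3, s4}  [seen]
{s0, s1, s3, s4} --0--> {s0, s1, s2, s3, s4}  [seen]
{s0, s1, s3, s4} --1--> {s0, s1, s3}  [seen]
{s0, s1, s3, s4} --2--> {s0, s1, s2, s3, s4}  [seen]
{s0, s2, s4} --0--> {s0, s1, s2, s3, s4}  [seen]
{s0, s2, s4} --1--> {s0, s1, s3, s4}  [seen]
{s0, s2, s4} --2--> {s0, s1, s2, s3}  [new]
{s0, s1, s2, s3} --0--> {s0, s1, s2, s3, s4}  [seen]
{s0, s1, s2, s3} --1--> {s0, s1, s3, s4}  [seen]
{s0, s1, s2, s3} --2--> {s0, s2, s4}  [seen]
Reachable DFA states: {s0}, {s0, s2}, {s0, s1, s3}, ∅, {s0, s1, s2, s3, s4}, {s0, s1, s3, s4}, {s0, s2, s4}, {s0, s1, s2, s3}.
{s0, s2} is among them.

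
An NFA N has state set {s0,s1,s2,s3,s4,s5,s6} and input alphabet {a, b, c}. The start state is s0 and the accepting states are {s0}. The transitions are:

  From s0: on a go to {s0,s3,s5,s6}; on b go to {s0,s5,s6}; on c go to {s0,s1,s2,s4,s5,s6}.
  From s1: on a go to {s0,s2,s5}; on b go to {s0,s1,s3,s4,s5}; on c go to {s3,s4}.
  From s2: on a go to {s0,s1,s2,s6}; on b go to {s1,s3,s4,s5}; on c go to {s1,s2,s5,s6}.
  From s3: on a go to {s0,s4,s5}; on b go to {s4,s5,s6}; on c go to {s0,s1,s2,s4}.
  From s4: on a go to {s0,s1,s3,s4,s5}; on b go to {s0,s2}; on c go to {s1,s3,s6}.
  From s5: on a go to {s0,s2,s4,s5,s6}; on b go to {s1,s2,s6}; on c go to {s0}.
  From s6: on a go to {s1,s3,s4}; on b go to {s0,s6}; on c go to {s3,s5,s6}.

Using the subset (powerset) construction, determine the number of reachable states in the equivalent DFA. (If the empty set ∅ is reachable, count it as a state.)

Start state of the DFA: {s0}.
{s0} --a--> {s0,s3,s5,s6}  [new]
{s0} --b--> {s0,s5,s6}  [new]
{s0} --c--> {s0,s1,s2,s4,s5,s6}  [new]
{s0,s3,s5,s6} --a--> {s0,s1,s2,s3,s4,s5,s6}  [new]
{s0,s3,s5,s6} --b--> {s0,s1,s2,s4,s5,s6}  [seen]
{s0,s3,s5,s6} --c--> {s0,s1,s2,s3,s4,s5,s6}  [seen]
{s0,s5,s6} --a--> {s0,s1,s2,s3,s4,s5,s6}  [seen]
{s0,s5,s6} --b--> {s0,s1,s2,s5,s6}  [new]
{s0,s5,s6} --c--> {s0,s1,s2,s3,s4,s5,s6}  [seen]
{s0,s1,s2,s4,s5,s6} --a--> {s0,s1,s2,s3,s4,s5,s6}  [seen]
{s0,s1,s2,s4,s5,s6} --b--> {s0,s1,s2,s3,s4,s5,s6}  [seen]
{s0,s1,s2,s4,s5,s6} --c--> {s0,s1,s2,s3,s4,s5,s6}  [seen]
{s0,s1,s2,s3,s4,s5,s6} --a--> {s0,s1,s2,s3,s4,s5,s6}  [seen]
{s0,s1,s2,s3,s4,s5,s6} --b--> {s0,s1,s2,s3,s4,s5,s6}  [seen]
{s0,s1,s2,s3,s4,s5,s6} --c--> {s0,s1,s2,s3,s4,s5,s6}  [seen]
{s0,s1,s2,s5,s6} --a--> {s0,s1,s2,s3,s4,s5,s6}  [seen]
{s0,s1,s2,s5,s6} --b--> {s0,s1,s2,s3,s4,s5,s6}  [seen]
{s0,s1,s2,s5,s6} --c--> {s0,s1,s2,s3,s4,s5,s6}  [seen]
Reachable DFA states: {s0}, {s0,s3,s5,s6}, {s0,s5,s6}, {s0,s1,s2,s4,s5,s6}, {s0,s1,s2,s3,s4,s5,s6}, {s0,s1,s2,s5,s6}.

6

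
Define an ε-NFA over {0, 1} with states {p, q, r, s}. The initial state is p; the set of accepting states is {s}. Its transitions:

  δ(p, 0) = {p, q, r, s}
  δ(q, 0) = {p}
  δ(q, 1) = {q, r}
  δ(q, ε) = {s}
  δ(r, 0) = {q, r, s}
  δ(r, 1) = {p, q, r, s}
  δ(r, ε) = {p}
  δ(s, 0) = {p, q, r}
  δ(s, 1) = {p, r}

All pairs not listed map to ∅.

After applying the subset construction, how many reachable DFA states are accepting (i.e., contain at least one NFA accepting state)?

Start state of the DFA: {p} (ε-closure of the NFA start).
{p} --0--> {p, q, r, s}  [new]
{p} --1--> ∅  [new]
{p, q, r, s} --0--> {p, q, r, s}  [seen]
{p, q, r, s} --1--> {p, q, r, s}  [seen]
∅ --0--> ∅  [seen]
∅ --1--> ∅  [seen]
Reachable DFA states: {p}, {p, q, r, s}, ∅.
Accepting DFA states (contain an NFA accepting state): {p, q, r, s}.

1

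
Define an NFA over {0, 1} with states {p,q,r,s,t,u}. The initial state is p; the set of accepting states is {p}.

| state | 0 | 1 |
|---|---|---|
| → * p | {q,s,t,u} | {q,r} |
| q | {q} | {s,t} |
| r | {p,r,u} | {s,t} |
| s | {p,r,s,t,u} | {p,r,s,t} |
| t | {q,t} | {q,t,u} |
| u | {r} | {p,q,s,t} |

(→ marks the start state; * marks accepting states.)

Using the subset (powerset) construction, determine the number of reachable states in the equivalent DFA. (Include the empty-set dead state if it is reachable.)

7

Start state of the DFA: {p}.
{p} --0--> {q,s,t,u}  [new]
{p} --1--> {q,r}  [new]
{q,s,t,u} --0--> {p,q,r,s,t,u}  [new]
{q,s,t,u} --1--> {p,q,r,s,t,u}  [seen]
{q,r} --0--> {p,q,r,u}  [new]
{q,r} --1--> {s,t}  [new]
{p,q,r,s,t,u} --0--> {p,q,r,s,t,u}  [seen]
{p,q,r,s,t,u} --1--> {p,q,r,s,t,u}  [seen]
{p,q,r,u} --0--> {p,q,r,s,t,u}  [seen]
{p,q,r,u} --1--> {p,q,r,s,t}  [new]
{s,t} --0--> {p,q,r,s,t,u}  [seen]
{s,t} --1--> {p,q,r,s,t,u}  [seen]
{p,q,r,s,t} --0--> {p,q,r,s,t,u}  [seen]
{p,q,r,s,t} --1--> {p,q,r,s,t,u}  [seen]
Reachable DFA states: {p}, {q,s,t,u}, {q,r}, {p,q,r,s,t,u}, {p,q,r,u}, {s,t}, {p,q,r,s,t}.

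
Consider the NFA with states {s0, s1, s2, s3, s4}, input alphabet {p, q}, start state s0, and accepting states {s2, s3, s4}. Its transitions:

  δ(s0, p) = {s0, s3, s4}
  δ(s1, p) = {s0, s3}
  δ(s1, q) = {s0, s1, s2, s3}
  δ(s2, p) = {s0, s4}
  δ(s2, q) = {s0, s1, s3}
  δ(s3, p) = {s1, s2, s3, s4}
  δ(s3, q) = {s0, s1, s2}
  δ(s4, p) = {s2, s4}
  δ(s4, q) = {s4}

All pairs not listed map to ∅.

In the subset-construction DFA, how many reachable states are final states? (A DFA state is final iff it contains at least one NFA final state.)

4

Start state of the DFA: {s0}.
{s0} --p--> {s0, s3, s4}  [new]
{s0} --q--> ∅  [new]
{s0, s3, s4} --p--> {s0, s1, s2, s3, s4}  [new]
{s0, s3, s4} --q--> {s0, s1, s2, s4}  [new]
∅ --p--> ∅  [seen]
∅ --q--> ∅  [seen]
{s0, s1, s2, s3, s4} --p--> {s0, s1, s2, s3, s4}  [seen]
{s0, s1, s2, s3, s4} --q--> {s0, s1, s2, s3, s4}  [seen]
{s0, s1, s2, s4} --p--> {s0, s2, s3, s4}  [new]
{s0, s1, s2, s4} --q--> {s0, s1, s2, s3, s4}  [seen]
{s0, s2, s3, s4} --p--> {s0, s1, s2, s3, s4}  [seen]
{s0, s2, s3, s4} --q--> {s0, s1, s2, s3, s4}  [seen]
Reachable DFA states: {s0}, {s0, s3, s4}, ∅, {s0, s1, s2, s3, s4}, {s0, s1, s2, s4}, {s0, s2, s3, s4}.
Accepting DFA states (contain an NFA accepting state): {s0, s3, s4}, {s0, s1, s2, s3, s4}, {s0, s1, s2, s4}, {s0, s2, s3, s4}.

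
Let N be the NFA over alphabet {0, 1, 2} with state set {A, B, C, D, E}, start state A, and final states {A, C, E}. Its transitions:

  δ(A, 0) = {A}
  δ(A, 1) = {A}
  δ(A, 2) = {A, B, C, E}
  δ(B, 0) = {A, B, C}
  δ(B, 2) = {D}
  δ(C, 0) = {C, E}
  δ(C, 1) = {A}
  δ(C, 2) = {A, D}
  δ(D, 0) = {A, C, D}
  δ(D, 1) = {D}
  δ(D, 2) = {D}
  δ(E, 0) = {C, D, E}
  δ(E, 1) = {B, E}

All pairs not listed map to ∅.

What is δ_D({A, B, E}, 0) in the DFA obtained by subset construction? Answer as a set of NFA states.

δ(A,0) = {A}; δ(B,0) = {A, B, C}; δ(E,0) = {C, D, E}.
Union: {A, B, C, D, E}.

{A, B, C, D, E}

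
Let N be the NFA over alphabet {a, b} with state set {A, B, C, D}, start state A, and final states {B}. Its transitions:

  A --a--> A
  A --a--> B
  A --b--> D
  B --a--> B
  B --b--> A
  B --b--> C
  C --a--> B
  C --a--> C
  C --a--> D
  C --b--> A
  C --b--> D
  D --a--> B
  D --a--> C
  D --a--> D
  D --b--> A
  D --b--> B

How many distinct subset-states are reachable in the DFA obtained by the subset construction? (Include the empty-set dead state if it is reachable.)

Start state of the DFA: {A}.
{A} --a--> {A, B}  [new]
{A} --b--> {D}  [new]
{A, B} --a--> {A, B}  [seen]
{A, B} --b--> {A, C, D}  [new]
{D} --a--> {B, C, D}  [new]
{D} --b--> {A, B}  [seen]
{A, C, D} --a--> {A, B, C, D}  [new]
{A, C, D} --b--> {A, B, D}  [new]
{B, C, D} --a--> {B, C, D}  [seen]
{B, C, D} --b--> {A, B, C, D}  [seen]
{A, B, C, D} --a--> {A, B, C, D}  [seen]
{A, B, C, D} --b--> {A, B, C, D}  [seen]
{A, B, D} --a--> {A, B, C, D}  [seen]
{A, B, D} --b--> {A, B, C, D}  [seen]
Reachable DFA states: {A}, {A, B}, {D}, {A, C, D}, {B, C, D}, {A, B, C, D}, {A, B, D}.

7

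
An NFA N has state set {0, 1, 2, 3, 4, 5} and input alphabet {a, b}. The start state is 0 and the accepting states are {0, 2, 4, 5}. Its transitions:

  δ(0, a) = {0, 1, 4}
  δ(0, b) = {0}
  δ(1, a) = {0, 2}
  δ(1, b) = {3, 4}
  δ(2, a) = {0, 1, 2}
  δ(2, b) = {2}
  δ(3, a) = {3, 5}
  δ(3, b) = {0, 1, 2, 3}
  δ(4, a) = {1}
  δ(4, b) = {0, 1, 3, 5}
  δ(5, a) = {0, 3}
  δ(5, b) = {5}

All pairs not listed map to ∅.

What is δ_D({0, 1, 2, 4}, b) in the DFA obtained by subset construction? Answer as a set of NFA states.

δ(0,b) = {0}; δ(1,b) = {3, 4}; δ(2,b) = {2}; δ(4,b) = {0, 1, 3, 5}.
Union: {0, 1, 2, 3, 4, 5}.

{0, 1, 2, 3, 4, 5}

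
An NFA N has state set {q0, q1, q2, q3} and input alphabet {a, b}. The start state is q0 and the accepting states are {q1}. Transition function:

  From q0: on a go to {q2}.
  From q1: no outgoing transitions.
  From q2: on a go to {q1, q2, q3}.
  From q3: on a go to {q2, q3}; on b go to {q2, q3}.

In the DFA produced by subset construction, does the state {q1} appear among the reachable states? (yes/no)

no

Start state of the DFA: {q0}.
{q0} --a--> {q2}  [new]
{q0} --b--> ∅  [new]
{q2} --a--> {q1, q2, q3}  [new]
{q2} --b--> ∅  [seen]
∅ --a--> ∅  [seen]
∅ --b--> ∅  [seen]
{q1, q2, q3} --a--> {q1, q2, q3}  [seen]
{q1, q2, q3} --b--> {q2, q3}  [new]
{q2, q3} --a--> {q1, q2, q3}  [seen]
{q2, q3} --b--> {q2, q3}  [seen]
Reachable DFA states: {q0}, {q2}, ∅, {q1, q2, q3}, {q2, q3}.
{q1} is not among them.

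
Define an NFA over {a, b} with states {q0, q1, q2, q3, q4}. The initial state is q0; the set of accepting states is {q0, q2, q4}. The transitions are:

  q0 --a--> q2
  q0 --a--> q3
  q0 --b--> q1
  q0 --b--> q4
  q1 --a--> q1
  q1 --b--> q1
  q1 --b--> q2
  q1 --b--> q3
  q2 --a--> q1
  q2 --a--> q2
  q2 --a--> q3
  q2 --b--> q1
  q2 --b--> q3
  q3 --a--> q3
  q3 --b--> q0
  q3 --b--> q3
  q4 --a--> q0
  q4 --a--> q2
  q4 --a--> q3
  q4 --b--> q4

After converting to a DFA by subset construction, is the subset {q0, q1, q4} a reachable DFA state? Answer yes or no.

no

Start state of the DFA: {q0}.
{q0} --a--> {q2, q3}  [new]
{q0} --b--> {q1, q4}  [new]
{q2, q3} --a--> {q1, q2, q3}  [new]
{q2, q3} --b--> {q0, q1, q3}  [new]
{q1, q4} --a--> {q0, q1, q2, q3}  [new]
{q1, q4} --b--> {q1, q2, q3, q4}  [new]
{q1, q2, q3} --a--> {q1, q2, q3}  [seen]
{q1, q2, q3} --b--> {q0, q1, q2, q3}  [seen]
{q0, q1, q3} --a--> {q1, q2, q3}  [seen]
{q0, q1, q3} --b--> {q0, q1, q2, q3, q4}  [new]
{q0, q1, q2, q3} --a--> {q1, q2, q3}  [seen]
{q0, q1, q2, q3} --b--> {q0, q1, q2, q3, q4}  [seen]
{q1, q2, q3, q4} --a--> {q0, q1, q2, q3}  [seen]
{q1, q2, q3, q4} --b--> {q0, q1, q2, q3, q4}  [seen]
{q0, q1, q2, q3, q4} --a--> {q0, q1, q2, q3}  [seen]
{q0, q1, q2, q3, q4} --b--> {q0, q1, q2, q3, q4}  [seen]
Reachable DFA states: {q0}, {q2, q3}, {q1, q4}, {q1, q2, q3}, {q0, q1, q3}, {q0, q1, q2, q3}, {q1, q2, q3, q4}, {q0, q1, q2, q3, q4}.
{q0, q1, q4} is not among them.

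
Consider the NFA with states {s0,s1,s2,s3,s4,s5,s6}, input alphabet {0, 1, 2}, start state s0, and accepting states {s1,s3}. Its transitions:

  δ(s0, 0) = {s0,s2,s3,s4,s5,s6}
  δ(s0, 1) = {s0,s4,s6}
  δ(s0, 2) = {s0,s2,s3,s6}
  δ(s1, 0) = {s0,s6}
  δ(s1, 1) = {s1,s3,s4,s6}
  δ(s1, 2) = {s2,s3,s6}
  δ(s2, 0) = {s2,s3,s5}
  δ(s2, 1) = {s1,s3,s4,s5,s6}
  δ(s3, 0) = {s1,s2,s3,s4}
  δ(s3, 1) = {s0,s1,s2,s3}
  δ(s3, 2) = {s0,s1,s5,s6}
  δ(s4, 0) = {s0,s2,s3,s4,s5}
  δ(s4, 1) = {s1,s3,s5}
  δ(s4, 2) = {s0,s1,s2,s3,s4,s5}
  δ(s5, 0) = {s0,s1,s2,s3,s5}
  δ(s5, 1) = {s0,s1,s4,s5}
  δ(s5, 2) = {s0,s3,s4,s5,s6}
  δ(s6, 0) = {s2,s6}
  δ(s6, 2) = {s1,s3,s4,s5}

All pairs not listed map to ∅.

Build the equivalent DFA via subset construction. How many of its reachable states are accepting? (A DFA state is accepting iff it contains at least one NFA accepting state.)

Start state of the DFA: {s0}.
{s0} --0--> {s0,s2,s3,s4,s5,s6}  [new]
{s0} --1--> {s0,s4,s6}  [new]
{s0} --2--> {s0,s2,s3,s6}  [new]
{s0,s2,s3,s4,s5,s6} --0--> {s0,s1,s2,s3,s4,s5,s6}  [new]
{s0,s2,s3,s4,s5,s6} --1--> {s0,s1,s2,s3,s4,s5,s6}  [seen]
{s0,s2,s3,s4,s5,s6} --2--> {s0,s1,s2,s3,s4,s5,s6}  [seen]
{s0,s4,s6} --0--> {s0,s2,s3,s4,s5,s6}  [seen]
{s0,s4,s6} --1--> {s0,s1,s3,s4,s5,s6}  [new]
{s0,s4,s6} --2--> {s0,s1,s2,s3,s4,s5,s6}  [seen]
{s0,s2,s3,s6} --0--> {s0,s1,s2,s3,s4,s5,s6}  [seen]
{s0,s2,s3,s6} --1--> {s0,s1,s2,s3,s4,s5,s6}  [seen]
{s0,s2,s3,s6} --2--> {s0,s1,s2,s3,s4,s5,s6}  [seen]
{s0,s1,s2,s3,s4,s5,s6} --0--> {s0,s1,s2,s3,s4,s5,s6}  [seen]
{s0,s1,s2,s3,s4,s5,s6} --1--> {s0,s1,s2,s3,s4,s5,s6}  [seen]
{s0,s1,s2,s3,s4,s5,s6} --2--> {s0,s1,s2,s3,s4,s5,s6}  [seen]
{s0,s1,s3,s4,s5,s6} --0--> {s0,s1,s2,s3,s4,s5,s6}  [seen]
{s0,s1,s3,s4,s5,s6} --1--> {s0,s1,s2,s3,s4,s5,s6}  [seen]
{s0,s1,s3,s4,s5,s6} --2--> {s0,s1,s2,s3,s4,s5,s6}  [seen]
Reachable DFA states: {s0}, {s0,s2,s3,s4,s5,s6}, {s0,s4,s6}, {s0,s2,s3,s6}, {s0,s1,s2,s3,s4,s5,s6}, {s0,s1,s3,s4,s5,s6}.
Accepting DFA states (contain an NFA accepting state): {s0,s2,s3,s4,s5,s6}, {s0,s2,s3,s6}, {s0,s1,s2,s3,s4,s5,s6}, {s0,s1,s3,s4,s5,s6}.

4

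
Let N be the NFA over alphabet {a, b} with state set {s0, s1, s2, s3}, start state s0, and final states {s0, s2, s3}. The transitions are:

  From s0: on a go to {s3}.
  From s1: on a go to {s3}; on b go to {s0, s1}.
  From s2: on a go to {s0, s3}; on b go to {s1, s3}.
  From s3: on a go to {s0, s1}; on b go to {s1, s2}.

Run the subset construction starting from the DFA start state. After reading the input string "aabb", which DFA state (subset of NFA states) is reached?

{s0, s1}

Start: {s0}.
δ(s0,a) = {s3}.
Union: {s3}.
After a: {s3}.
δ(s3,a) = {s0, s1}.
Union: {s0, s1}.
After a: {s0, s1}.
δ(s0,b) = ∅; δ(s1,b) = {s0, s1}.
Union: {s0, s1}.
After b: {s0, s1}.
δ(s0,b) = ∅; δ(s1,b) = {s0, s1}.
Union: {s0, s1}.
After b: {s0, s1}.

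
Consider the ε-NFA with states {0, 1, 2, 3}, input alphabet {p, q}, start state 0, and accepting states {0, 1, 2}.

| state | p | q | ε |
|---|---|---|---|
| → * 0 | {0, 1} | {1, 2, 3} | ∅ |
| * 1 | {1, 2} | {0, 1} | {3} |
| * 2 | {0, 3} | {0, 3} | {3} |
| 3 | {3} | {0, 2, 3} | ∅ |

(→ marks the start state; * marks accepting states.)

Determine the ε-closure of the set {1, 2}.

{1, 2, 3}

Begin with {1, 2}.
1 →ε {3}; add 3.
ε-closure = {1, 2, 3}.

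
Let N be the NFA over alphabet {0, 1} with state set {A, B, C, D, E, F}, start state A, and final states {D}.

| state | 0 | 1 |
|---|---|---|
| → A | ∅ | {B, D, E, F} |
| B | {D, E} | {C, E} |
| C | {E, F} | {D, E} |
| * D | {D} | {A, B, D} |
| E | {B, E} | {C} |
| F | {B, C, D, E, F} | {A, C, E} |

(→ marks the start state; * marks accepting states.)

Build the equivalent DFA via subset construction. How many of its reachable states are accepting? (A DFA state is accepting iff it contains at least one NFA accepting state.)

Start state of the DFA: {A}.
{A} --0--> ∅  [new]
{A} --1--> {B, D, E, F}  [new]
∅ --0--> ∅  [seen]
∅ --1--> ∅  [seen]
{B, D, E, F} --0--> {B, C, D, E, F}  [new]
{B, D, E, F} --1--> {A, B, C, D, E}  [new]
{B, C, D, E, F} --0--> {B, C, D, E, F}  [seen]
{B, C, D, E, F} --1--> {A, B, C, D, E}  [seen]
{A, B, C, D, E} --0--> {B, D, E, F}  [seen]
{A, B, C, D, E} --1--> {A, B, C, D, E, F}  [new]
{A, B, C, D, E, F} --0--> {B, C, D, E, F}  [seen]
{A, B, C, D, E, F} --1--> {A, B, C, D, E, F}  [seen]
Reachable DFA states: {A}, ∅, {B, D, E, F}, {B, C, D, E, F}, {A, B, C, D, E}, {A, B, C, D, E, F}.
Accepting DFA states (contain an NFA accepting state): {B, D, E, F}, {B, C, D, E, F}, {A, B, C, D, E}, {A, B, C, D, E, F}.

4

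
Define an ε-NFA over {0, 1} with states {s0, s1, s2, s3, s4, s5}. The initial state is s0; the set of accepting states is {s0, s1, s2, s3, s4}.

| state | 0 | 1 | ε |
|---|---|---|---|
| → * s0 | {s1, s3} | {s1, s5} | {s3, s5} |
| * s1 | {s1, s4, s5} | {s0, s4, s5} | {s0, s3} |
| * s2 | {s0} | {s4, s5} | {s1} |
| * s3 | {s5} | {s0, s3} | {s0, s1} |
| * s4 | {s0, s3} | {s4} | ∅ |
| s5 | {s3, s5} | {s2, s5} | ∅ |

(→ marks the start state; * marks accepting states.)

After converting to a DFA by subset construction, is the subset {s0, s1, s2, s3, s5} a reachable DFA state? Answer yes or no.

Start state of the DFA: {s0, s1, s3, s5} (ε-closure of the NFA start).
{s0, s1, s3, s5} --0--> {s0, s1, s3, s4, s5}  [new]
{s0, s1, s3, s5} --1--> {s0, s1, s2, s3, s4, s5}  [new]
{s0, s1, s3, s4, s5} --0--> {s0, s1, s3, s4, s5}  [seen]
{s0, s1, s3, s4, s5} --1--> {s0, s1, s2, s3, s4, s5}  [seen]
{s0, s1, s2, s3, s4, s5} --0--> {s0, s1, s3, s4, s5}  [seen]
{s0, s1, s2, s3, s4, s5} --1--> {s0, s1, s2, s3, s4, s5}  [seen]
Reachable DFA states: {s0, s1, s3, s5}, {s0, s1, s3, s4, s5}, {s0, s1, s2, s3, s4, s5}.
{s0, s1, s2, s3, s5} is not among them.

no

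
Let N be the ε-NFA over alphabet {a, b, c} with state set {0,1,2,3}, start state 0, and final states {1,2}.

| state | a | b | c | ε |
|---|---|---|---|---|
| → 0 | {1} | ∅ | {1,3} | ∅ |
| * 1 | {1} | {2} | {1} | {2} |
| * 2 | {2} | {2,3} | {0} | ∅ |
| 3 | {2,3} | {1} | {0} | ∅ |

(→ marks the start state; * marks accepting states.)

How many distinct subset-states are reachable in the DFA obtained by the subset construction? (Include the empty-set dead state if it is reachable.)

7

Start state of the DFA: {0} (ε-closure of the NFA start).
{0} --a--> {1,2}  [new]
{0} --b--> ∅  [new]
{0} --c--> {1,2,3}  [new]
{1,2} --a--> {1,2}  [seen]
{1,2} --b--> {2,3}  [new]
{1,2} --c--> {0,1,2}  [new]
∅ --a--> ∅  [seen]
∅ --b--> ∅  [seen]
∅ --c--> ∅  [seen]
{1,2,3} --a--> {1,2,3}  [seen]
{1,2,3} --b--> {1,2,3}  [seen]
{1,2,3} --c--> {0,1,2}  [seen]
{2,3} --a--> {2,3}  [seen]
{2,3} --b--> {1,2,3}  [seen]
{2,3} --c--> {0}  [seen]
{0,1,2} --a--> {1,2}  [seen]
{0,1,2} --b--> {2,3}  [seen]
{0,1,2} --c--> {0,1,2,3}  [new]
{0,1,2,3} --a--> {1,2,3}  [seen]
{0,1,2,3} --b--> {1,2,3}  [seen]
{0,1,2,3} --c--> {0,1,2,3}  [seen]
Reachable DFA states: {0}, {1,2}, ∅, {1,2,3}, {2,3}, {0,1,2}, {0,1,2,3}.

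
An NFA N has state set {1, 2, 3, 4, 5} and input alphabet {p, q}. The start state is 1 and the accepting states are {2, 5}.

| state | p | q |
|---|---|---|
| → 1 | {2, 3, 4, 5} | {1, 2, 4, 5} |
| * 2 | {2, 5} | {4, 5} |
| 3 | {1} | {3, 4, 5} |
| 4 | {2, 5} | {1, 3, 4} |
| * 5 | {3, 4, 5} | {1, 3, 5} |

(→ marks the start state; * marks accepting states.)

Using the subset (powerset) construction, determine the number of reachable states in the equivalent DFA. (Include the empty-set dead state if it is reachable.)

Start state of the DFA: {1}.
{1} --p--> {2, 3, 4, 5}  [new]
{1} --q--> {1, 2, 4, 5}  [new]
{2, 3, 4, 5} --p--> {1, 2, 3, 4, 5}  [new]
{2, 3, 4, 5} --q--> {1, 3, 4, 5}  [new]
{1, 2, 4, 5} --p--> {2, 3, 4, 5}  [seen]
{1, 2, 4, 5} --q--> {1, 2, 3, 4, 5}  [seen]
{1, 2, 3, 4, 5} --p--> {1, 2, 3, 4, 5}  [seen]
{1, 2, 3, 4, 5} --q--> {1, 2, 3, 4, 5}  [seen]
{1, 3, 4, 5} --p--> {1, 2, 3, 4, 5}  [seen]
{1, 3, 4, 5} --q--> {1, 2, 3, 4, 5}  [seen]
Reachable DFA states: {1}, {2, 3, 4, 5}, {1, 2, 4, 5}, {1, 2, 3, 4, 5}, {1, 3, 4, 5}.

5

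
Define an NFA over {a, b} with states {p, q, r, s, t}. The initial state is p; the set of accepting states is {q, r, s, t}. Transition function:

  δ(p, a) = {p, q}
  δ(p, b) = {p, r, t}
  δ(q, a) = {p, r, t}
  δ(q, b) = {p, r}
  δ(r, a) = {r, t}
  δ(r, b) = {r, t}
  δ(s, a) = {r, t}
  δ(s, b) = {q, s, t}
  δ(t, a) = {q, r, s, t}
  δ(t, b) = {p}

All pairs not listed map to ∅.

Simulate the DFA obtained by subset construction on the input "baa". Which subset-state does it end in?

{p, q, r, s, t}

Start: {p}.
δ(p,b) = {p, r, t}.
Union: {p, r, t}.
After b: {p, r, t}.
δ(p,a) = {p, q}; δ(r,a) = {r, t}; δ(t,a) = {q, r, s, t}.
Union: {p, q, r, s, t}.
After a: {p, q, r, s, t}.
δ(p,a) = {p, q}; δ(q,a) = {p, r, t}; δ(r,a) = {r, t}; δ(s,a) = {r, t}; δ(t,a) = {q, r, s, t}.
Union: {p, q, r, s, t}.
After a: {p, q, r, s, t}.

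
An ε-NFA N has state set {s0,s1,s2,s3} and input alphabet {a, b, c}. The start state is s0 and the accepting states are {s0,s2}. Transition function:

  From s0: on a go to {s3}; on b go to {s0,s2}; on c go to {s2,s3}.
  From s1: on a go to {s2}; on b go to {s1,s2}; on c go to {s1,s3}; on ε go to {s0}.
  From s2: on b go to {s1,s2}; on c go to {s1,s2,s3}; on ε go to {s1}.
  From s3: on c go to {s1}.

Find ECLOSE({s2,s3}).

Begin with {s2,s3}.
s2 →ε {s1}; add s1.
s1 →ε {s0}; add s0.
ε-closure = {s0,s1,s2,s3}.

{s0,s1,s2,s3}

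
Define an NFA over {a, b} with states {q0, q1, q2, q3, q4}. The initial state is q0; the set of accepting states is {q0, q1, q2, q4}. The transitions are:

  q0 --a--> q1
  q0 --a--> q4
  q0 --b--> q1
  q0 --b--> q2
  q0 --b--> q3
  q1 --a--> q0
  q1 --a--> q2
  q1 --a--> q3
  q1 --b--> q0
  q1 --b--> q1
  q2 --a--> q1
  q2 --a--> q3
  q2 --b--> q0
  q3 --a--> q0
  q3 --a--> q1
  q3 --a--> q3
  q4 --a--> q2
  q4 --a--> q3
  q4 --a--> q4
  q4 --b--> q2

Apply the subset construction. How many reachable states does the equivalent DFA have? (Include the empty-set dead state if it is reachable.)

Start state of the DFA: {q0}.
{q0} --a--> {q1, q4}  [new]
{q0} --b--> {q1, q2, q3}  [new]
{q1, q4} --a--> {q0, q2, q3, q4}  [new]
{q1, q4} --b--> {q0, q1, q2}  [new]
{q1, q2, q3} --a--> {q0, q1, q2, q3}  [new]
{q1, q2, q3} --b--> {q0, q1}  [new]
{q0, q2, q3, q4} --a--> {q0, q1, q2, q3, q4}  [new]
{q0, q2, q3, q4} --b--> {q0, q1, q2, q3}  [seen]
{q0, q1, q2} --a--> {q0, q1, q2, q3, q4}  [seen]
{q0, q1, q2} --b--> {q0, q1, q2, q3}  [seen]
{q0, q1, q2, q3} --a--> {q0, q1, q2, q3, q4}  [seen]
{q0, q1, q2, q3} --b--> {q0, q1, q2, q3}  [seen]
{q0, q1} --a--> {q0, q1, q2, q3, q4}  [seen]
{q0, q1} --b--> {q0, q1, q2, q3}  [seen]
{q0, q1, q2, q3, q4} --a--> {q0, q1, q2, q3, q4}  [seen]
{q0, q1, q2, q3, q4} --b--> {q0, q1, q2, q3}  [seen]
Reachable DFA states: {q0}, {q1, q4}, {q1, q2, q3}, {q0, q2, q3, q4}, {q0, q1, q2}, {q0, q1, q2, q3}, {q0, q1}, {q0, q1, q2, q3, q4}.

8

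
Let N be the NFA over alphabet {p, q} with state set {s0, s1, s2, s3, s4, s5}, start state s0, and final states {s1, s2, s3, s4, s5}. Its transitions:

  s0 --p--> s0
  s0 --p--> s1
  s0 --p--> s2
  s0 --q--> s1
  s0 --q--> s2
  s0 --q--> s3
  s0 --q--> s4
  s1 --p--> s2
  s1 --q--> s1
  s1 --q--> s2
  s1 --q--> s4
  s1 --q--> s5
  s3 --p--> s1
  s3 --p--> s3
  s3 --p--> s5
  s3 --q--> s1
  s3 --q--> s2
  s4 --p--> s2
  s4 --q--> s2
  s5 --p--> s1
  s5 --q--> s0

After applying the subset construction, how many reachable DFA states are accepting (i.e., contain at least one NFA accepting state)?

Start state of the DFA: {s0}.
{s0} --p--> {s0, s1, s2}  [new]
{s0} --q--> {s1, s2, s3, s4}  [new]
{s0, s1, s2} --p--> {s0, s1, s2}  [seen]
{s0, s1, s2} --q--> {s1, s2, s3, s4, s5}  [new]
{s1, s2, s3, s4} --p--> {s1, s2, s3, s5}  [new]
{s1, s2, s3, s4} --q--> {s1, s2, s4, s5}  [new]
{s1, s2, s3, s4, s5} --p--> {s1, s2, s3, s5}  [seen]
{s1, s2, s3, s4, s5} --q--> {s0, s1, s2, s4, s5}  [new]
{s1, s2, s3, s5} --p--> {s1, s2, s3, s5}  [seen]
{s1, s2, s3, s5} --q--> {s0, s1, s2, s4, s5}  [seen]
{s1, s2, s4, s5} --p--> {s1, s2}  [new]
{s1, s2, s4, s5} --q--> {s0, s1, s2, s4, s5}  [seen]
{s0, s1, s2, s4, s5} --p--> {s0, s1, s2}  [seen]
{s0, s1, s2, s4, s5} --q--> {s0, s1, s2, s3, s4, s5}  [new]
{s1, s2} --p--> {s2}  [new]
{s1, s2} --q--> {s1, s2, s4, s5}  [seen]
{s0, s1, s2, s3, s4, s5} --p--> {s0, s1, s2, s3, s5}  [new]
{s0, s1, s2, s3, s4, s5} --q--> {s0, s1, s2, s3, s4, s5}  [seen]
{s2} --p--> ∅  [new]
{s2} --q--> ∅  [seen]
{s0, s1, s2, s3, s5} --p--> {s0, s1, s2, s3, s5}  [seen]
{s0, s1, s2, s3, s5} --q--> {s0, s1, s2, s3, s4, s5}  [seen]
∅ --p--> ∅  [seen]
∅ --q--> ∅  [seen]
Reachable DFA states: {s0}, {s0, s1, s2}, {s1, s2, s3, s4}, {s1, s2, s3, s4, s5}, {s1, s2, s3, s5}, {s1, s2, s4, s5}, {s0, s1, s2, s4, s5}, {s1, s2}, {s0, s1, s2, s3, s4, s5}, {s2}, {s0, s1, s2, s3, s5}, ∅.
Accepting DFA states (contain an NFA accepting state): {s0, s1, s2}, {s1, s2, s3, s4}, {s1, s2, s3, s4, s5}, {s1, s2, s3, s5}, {s1, s2, s4, s5}, {s0, s1, s2, s4, s5}, {s1, s2}, {s0, s1, s2, s3, s4, s5}, {s2}, {s0, s1, s2, s3, s5}.

10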